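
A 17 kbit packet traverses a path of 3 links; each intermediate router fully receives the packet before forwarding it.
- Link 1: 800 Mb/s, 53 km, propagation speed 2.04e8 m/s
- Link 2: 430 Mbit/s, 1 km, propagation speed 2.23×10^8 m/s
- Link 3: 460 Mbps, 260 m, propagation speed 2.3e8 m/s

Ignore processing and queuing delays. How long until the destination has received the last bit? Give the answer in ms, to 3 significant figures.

L = 17000 bits.
Transmission delays (L/R per hop): 0.02125, 0.0395349, 0.0369565 ms; sum = 0.0977414 ms.
Propagation delays (d/s per hop): 0.259804, 0.0044843, 0.00113043 ms; sum = 0.265419 ms.
End-to-end = 0.363 ms.

0.363 ms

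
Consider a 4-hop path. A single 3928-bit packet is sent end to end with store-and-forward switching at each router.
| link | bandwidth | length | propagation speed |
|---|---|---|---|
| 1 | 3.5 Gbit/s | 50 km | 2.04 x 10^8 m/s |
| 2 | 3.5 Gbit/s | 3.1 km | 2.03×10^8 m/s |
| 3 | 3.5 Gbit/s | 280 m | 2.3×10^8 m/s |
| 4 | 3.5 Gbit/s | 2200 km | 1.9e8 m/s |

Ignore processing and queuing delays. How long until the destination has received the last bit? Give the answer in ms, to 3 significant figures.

Transmission delay per hop = L/R = 3928/3500000000 = 0.00112229 ms; 4 hops → 0.00448914 ms.
Propagation delays (d/s per hop): 0.245098, 0.0152709, 0.00121739, 11.5789 ms; sum = 11.8405 ms.
End-to-end = 11.8 ms.

11.8 ms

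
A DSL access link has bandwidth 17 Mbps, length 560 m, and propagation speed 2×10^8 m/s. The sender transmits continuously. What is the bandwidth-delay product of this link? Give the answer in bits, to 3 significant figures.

Propagation delay = 560 / 200000000 = 2.8e-06 s.
BDP = R × t_prop = 17000000 × 2.8e-06 = 47.6 bits.

47.6 bits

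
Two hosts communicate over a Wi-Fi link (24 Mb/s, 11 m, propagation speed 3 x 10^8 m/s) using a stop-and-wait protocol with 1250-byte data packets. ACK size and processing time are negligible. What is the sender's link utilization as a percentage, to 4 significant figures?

99.98 %

t_tx = L/R = 10000/24000000 = 0.000416667 s.
t_prop = 11/300000000 = 3.66667e-08 s; RTT = 7.33333e-08 s.
Cycle = t_tx + RTT = 0.00041674 s.
Utilization = t_tx / cycle = 0.000416667/0.00041674 = 99.98 %.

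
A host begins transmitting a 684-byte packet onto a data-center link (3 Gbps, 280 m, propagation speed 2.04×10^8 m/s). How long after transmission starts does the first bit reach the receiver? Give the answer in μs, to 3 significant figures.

1.37 μs

First bit experiences only propagation delay: d/s = 280/204000000 = 1.37 μs.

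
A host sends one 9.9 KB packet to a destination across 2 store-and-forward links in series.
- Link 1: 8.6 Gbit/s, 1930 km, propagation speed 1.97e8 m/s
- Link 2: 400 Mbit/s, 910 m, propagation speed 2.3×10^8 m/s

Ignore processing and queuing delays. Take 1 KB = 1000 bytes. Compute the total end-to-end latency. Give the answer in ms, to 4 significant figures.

10.01 ms

L = 79200 bits.
Transmission delays (L/R per hop): 0.0092093, 0.198 ms; sum = 0.207209 ms.
Propagation delays (d/s per hop): 9.79695, 0.00395652 ms; sum = 9.80091 ms.
End-to-end = 10.01 ms.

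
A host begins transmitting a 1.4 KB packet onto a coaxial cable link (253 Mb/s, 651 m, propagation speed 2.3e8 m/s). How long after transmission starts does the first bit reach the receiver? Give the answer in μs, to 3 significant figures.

First bit experiences only propagation delay: d/s = 651/2.3e+08 = 2.83 μs.

2.83 μs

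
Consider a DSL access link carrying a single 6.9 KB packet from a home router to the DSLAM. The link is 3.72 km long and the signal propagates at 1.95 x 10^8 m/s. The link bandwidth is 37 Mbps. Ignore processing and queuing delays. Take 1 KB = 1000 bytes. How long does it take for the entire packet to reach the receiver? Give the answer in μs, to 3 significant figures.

1510 μs

L = 55200 bits.
Transmission delay = L/R = 55200 / 37000000 = 1491.89 μs.
Propagation delay = d/s = 3720 m / 195000000 m/s = 19.0769 μs.
Total = 1510 μs.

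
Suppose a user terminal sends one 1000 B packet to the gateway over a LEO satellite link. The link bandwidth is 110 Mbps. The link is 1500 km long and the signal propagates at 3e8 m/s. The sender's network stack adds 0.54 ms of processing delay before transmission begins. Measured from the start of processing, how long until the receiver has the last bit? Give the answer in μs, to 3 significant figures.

5610 μs

L = 1000 × 8 = 8000 bits.
Transmission delay = L/R = 8000 / 110000000 = 72.7273 μs.
Propagation delay = d/s = 1500000 m / 300000000 m/s = 5000 μs.
Plus processing delay 0.54 ms = 540 μs.
Total = 5610 μs.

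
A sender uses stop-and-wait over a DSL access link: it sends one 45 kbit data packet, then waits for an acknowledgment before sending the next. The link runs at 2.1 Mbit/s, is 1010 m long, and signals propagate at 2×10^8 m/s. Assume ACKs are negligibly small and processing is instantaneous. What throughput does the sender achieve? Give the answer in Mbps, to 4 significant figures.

t_tx = L/R = 45000/2100000 = 0.0214286 s.
t_prop = 1010/200000000 = 5.05e-06 s; RTT = 1.01e-05 s.
Cycle = t_tx + RTT = 0.0214387 s.
Throughput = L / cycle = 45000 / 0.0214387 = 2.099 Mbps.

2.099 Mbps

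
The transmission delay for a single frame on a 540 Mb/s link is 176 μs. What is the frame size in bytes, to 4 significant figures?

11880 bytes

L = R × t_tx = 540000000 b/s × 0.000176 s = 95040 bits.
In bytes: 95040 / 8 = 11880 bytes.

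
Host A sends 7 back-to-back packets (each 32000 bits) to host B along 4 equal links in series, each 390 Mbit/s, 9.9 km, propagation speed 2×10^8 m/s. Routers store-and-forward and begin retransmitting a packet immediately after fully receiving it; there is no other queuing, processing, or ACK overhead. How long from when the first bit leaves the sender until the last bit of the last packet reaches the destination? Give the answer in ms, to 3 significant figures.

1.02 ms

Per-hop transmission t_tx = L/R = 32000/390000000 = 0.0820513 ms.
Per-hop propagation t_prop = 9900/200000000 = 0.0495 ms.
Pipeline fill: first packet needs 4·t_tx to clear all hops; remaining 6 packets each add one t_tx.
Total = (4+7-1)·t_tx + 4·t_prop = 10·0.0820513 + 4·0.0495 = 1.02 ms.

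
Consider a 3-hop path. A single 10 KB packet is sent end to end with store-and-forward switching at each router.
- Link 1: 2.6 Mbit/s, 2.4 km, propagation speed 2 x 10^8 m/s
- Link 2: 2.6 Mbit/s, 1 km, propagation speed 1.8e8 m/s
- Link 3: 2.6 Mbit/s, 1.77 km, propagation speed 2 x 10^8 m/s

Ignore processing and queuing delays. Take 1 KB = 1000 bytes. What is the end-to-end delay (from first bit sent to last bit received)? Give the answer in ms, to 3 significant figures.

92.3 ms

L = 80000 bits.
Transmission delay per hop = L/R = 80000/2600000 = 30.7692 ms; 3 hops → 92.3077 ms.
Propagation delays (d/s per hop): 0.012, 0.00555556, 0.00885 ms; sum = 0.0264056 ms.
End-to-end = 92.3 ms.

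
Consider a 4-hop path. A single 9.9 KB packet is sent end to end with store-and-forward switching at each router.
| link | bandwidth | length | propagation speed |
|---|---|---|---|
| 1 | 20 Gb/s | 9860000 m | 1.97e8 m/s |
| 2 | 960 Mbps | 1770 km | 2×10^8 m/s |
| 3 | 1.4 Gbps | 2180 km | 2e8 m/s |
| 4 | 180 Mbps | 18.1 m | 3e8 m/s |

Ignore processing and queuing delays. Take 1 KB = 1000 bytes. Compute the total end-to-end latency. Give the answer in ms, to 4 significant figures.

70.38 ms

L = 79200 bits.
Transmission delays (L/R per hop): 0.00396, 0.0825, 0.0565714, 0.44 ms; sum = 0.583031 ms.
Propagation delays (d/s per hop): 50.0508, 8.85, 10.9, 6.03333e-05 ms; sum = 69.8008 ms.
End-to-end = 70.38 ms.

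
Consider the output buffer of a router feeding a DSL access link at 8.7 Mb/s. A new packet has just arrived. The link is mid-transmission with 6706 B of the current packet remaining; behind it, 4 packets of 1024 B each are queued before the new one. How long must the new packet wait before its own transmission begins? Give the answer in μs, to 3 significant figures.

9930 μs

Each queued packet: L/R = 8192/8700000 = 941.609 μs.
4 queued → 3766.44 μs.
Plus remaining 53648 bits of current packet: 6166.44 μs.
Queuing delay = 9930 μs.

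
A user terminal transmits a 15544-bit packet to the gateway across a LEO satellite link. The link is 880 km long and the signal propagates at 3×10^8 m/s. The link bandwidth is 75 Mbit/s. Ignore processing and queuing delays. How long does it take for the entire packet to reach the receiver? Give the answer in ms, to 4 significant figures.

Transmission delay = L/R = 15544 / 75000000 = 0.207253 ms.
Propagation delay = d/s = 880000 m / 300000000 m/s = 2.93333 ms.
Total = 3.141 ms.

3.141 ms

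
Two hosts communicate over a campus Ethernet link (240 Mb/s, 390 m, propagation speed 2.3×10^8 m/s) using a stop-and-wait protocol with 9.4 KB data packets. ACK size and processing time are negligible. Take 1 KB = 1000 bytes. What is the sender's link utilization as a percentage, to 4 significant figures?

98.93 %

t_tx = L/R = 75200/240000000 = 0.000313333 s.
t_prop = 390/2.3e+08 = 1.69565e-06 s; RTT = 3.3913e-06 s.
Cycle = t_tx + RTT = 0.000316725 s.
Utilization = t_tx / cycle = 0.000313333/0.000316725 = 98.93 %.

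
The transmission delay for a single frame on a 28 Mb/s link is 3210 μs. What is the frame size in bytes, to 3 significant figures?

11200 bytes

L = R × t_tx = 28000000 b/s × 0.00321 s = 89880 bits.
In bytes: 89880 / 8 = 11200 bytes.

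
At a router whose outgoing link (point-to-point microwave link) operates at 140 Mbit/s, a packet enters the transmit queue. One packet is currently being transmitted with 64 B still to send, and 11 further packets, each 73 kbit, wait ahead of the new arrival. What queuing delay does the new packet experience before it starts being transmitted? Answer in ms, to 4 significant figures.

Each queued packet: L/R = 73000/140000000 = 0.521429 ms.
11 queued → 5.73571 ms.
Plus remaining 512 bits of current packet: 0.00365714 ms.
Queuing delay = 5.739 ms.

5.739 ms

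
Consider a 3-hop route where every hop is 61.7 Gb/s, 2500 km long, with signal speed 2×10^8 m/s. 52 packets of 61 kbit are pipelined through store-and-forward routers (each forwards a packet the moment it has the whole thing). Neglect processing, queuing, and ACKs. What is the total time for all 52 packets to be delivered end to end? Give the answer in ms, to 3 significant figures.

37.6 ms

Per-hop transmission t_tx = L/R = 61000/61700000000 = 0.000988655 ms.
Per-hop propagation t_prop = 2500000/200000000 = 12.5 ms.
Pipeline fill: first packet needs 3·t_tx to clear all hops; remaining 51 packets each add one t_tx.
Total = (3+52-1)·t_tx + 3·t_prop = 54·0.000988655 + 3·12.5 = 37.6 ms.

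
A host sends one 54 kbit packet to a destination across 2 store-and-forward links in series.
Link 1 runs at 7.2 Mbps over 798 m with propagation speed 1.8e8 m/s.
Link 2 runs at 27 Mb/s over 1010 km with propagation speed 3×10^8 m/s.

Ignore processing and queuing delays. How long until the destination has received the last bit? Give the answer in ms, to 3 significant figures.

12.9 ms

L = 54000 bits.
Transmission delays (L/R per hop): 7.5, 2 ms; sum = 9.5 ms.
Propagation delays (d/s per hop): 0.00443333, 3.36667 ms; sum = 3.3711 ms.
End-to-end = 12.9 ms.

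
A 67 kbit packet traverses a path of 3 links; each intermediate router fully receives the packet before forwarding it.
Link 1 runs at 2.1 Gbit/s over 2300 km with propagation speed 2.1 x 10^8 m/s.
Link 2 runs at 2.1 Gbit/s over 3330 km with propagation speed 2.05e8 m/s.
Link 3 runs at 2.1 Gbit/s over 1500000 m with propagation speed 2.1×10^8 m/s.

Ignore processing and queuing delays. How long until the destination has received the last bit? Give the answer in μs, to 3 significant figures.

L = 67000 bits.
Transmission delay per hop = L/R = 67000/2100000000 = 31.9048 μs; 3 hops → 95.7143 μs.
Propagation delays (d/s per hop): 10952.4, 16243.9, 7142.86 μs; sum = 34339.1 μs.
End-to-end = 34400 μs.

34400 μs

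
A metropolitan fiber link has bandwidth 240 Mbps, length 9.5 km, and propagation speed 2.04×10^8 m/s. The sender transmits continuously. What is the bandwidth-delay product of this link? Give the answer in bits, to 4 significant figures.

Propagation delay = 9500 / 204000000 = 4.65686e-05 s.
BDP = R × t_prop = 240000000 × 4.65686e-05 = 11176.5 bits.

11180 bits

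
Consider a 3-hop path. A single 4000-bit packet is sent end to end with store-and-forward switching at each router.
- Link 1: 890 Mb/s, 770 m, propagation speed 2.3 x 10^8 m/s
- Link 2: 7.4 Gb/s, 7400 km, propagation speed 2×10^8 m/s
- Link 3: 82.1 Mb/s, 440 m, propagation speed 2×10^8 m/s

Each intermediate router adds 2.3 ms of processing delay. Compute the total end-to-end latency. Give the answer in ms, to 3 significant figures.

Transmission delays (L/R per hop): 0.00449438, 0.000540541, 0.0487211 ms; sum = 0.053756 ms.
Propagation delays (d/s per hop): 0.00334783, 37, 0.0022 ms; sum = 37.0055 ms.
Processing at 2 router(s): 2 × 2.3 ms = 4.6 ms.
End-to-end = 41.7 ms.

41.7 ms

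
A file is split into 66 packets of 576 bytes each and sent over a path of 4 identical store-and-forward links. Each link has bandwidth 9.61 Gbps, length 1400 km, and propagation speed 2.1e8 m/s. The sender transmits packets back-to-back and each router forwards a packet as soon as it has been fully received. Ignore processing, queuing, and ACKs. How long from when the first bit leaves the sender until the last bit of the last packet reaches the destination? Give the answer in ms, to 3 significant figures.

Per-hop transmission t_tx = L/R = 4608/9610000000 = 0.000479501 ms.
Per-hop propagation t_prop = 1400000/210000000 = 6.66667 ms.
Pipeline fill: first packet needs 4·t_tx to clear all hops; remaining 65 packets each add one t_tx.
Total = (4+66-1)·t_tx + 4·t_prop = 69·0.000479501 + 4·6.66667 = 26.7 ms.

26.7 ms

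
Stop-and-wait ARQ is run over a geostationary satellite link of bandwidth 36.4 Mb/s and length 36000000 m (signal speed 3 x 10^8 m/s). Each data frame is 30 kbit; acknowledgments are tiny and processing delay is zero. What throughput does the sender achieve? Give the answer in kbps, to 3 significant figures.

t_tx = L/R = 30000/36400000 = 0.000824176 s.
t_prop = 36000000/300000000 = 0.12 s; RTT = 0.24 s.
Cycle = t_tx + RTT = 0.240824 s.
Throughput = L / cycle = 30000 / 0.240824 = 125 kbps.

125 kbps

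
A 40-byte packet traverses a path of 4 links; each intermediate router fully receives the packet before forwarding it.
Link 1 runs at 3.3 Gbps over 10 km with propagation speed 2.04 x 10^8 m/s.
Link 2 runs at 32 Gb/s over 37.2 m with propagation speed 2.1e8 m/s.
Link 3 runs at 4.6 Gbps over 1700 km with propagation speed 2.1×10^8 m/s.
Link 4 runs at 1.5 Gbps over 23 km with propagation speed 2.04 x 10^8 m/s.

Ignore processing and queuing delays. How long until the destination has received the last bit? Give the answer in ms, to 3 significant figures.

L = 40 × 8 = 320 bits.
Transmission delays (L/R per hop): 9.69697e-05, 1e-05, 6.95652e-05, 0.000213333 ms; sum = 0.000389868 ms.
Propagation delays (d/s per hop): 0.0490196, 0.000177143, 8.09524, 0.112745 ms; sum = 8.25718 ms.
End-to-end = 8.26 ms.

8.26 ms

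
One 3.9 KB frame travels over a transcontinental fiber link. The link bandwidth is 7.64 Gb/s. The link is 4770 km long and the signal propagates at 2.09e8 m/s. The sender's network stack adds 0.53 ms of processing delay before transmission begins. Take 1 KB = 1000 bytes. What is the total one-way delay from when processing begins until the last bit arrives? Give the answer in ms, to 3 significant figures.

23.4 ms

L = 31200 bits.
Transmission delay = L/R = 31200 / 7640000000 = 0.00408377 ms.
Propagation delay = d/s = 4770000 m / 209000000 m/s = 22.823 ms.
Plus processing delay 0.53 ms = 0.53 ms.
Total = 23.4 ms.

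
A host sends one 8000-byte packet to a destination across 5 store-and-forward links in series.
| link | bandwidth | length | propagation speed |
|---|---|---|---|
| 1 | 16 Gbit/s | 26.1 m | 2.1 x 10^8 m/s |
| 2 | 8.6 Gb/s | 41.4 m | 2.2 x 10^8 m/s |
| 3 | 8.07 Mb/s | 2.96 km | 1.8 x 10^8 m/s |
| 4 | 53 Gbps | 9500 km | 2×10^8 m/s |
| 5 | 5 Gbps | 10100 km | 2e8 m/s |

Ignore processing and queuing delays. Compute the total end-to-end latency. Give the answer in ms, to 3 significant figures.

106 ms

L = 8000 × 8 = 64000 bits.
Transmission delays (L/R per hop): 0.004, 0.00744186, 7.93061, 0.00120755, 0.0128 ms; sum = 7.95606 ms.
Propagation delays (d/s per hop): 0.000124286, 0.000188182, 0.0164444, 47.5, 50.5 ms; sum = 98.0168 ms.
End-to-end = 106 ms.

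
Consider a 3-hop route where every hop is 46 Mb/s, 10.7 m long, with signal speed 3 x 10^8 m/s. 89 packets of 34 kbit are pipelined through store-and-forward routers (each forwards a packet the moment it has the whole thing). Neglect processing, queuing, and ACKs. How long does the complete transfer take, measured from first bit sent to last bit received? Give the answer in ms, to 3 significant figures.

67.3 ms

Per-hop transmission t_tx = L/R = 34000/46000000 = 0.73913 ms.
Per-hop propagation t_prop = 10.7/300000000 = 3.56667e-05 ms.
Pipeline fill: first packet needs 3·t_tx to clear all hops; remaining 88 packets each add one t_tx.
Total = (3+89-1)·t_tx + 3·t_prop = 91·0.73913 + 3·3.56667e-05 = 67.3 ms.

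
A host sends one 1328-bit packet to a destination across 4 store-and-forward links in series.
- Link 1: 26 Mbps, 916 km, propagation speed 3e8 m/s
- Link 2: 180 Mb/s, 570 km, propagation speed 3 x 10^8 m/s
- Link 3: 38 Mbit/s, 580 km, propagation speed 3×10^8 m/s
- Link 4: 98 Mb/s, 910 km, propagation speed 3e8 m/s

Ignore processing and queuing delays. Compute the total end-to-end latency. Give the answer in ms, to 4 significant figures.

10.03 ms

Transmission delays (L/R per hop): 0.0510769, 0.00737778, 0.0349474, 0.013551 ms; sum = 0.106953 ms.
Propagation delays (d/s per hop): 3.05333, 1.9, 1.93333, 3.03333 ms; sum = 9.92 ms.
End-to-end = 10.03 ms.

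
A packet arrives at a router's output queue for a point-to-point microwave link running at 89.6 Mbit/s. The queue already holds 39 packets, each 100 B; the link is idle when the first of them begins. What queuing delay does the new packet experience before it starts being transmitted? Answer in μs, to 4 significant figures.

348.2 μs

Each queued packet: L/R = 800/89600000 = 8.92857 μs.
39 queued → 348.214 μs.
Queuing delay = 348.2 μs.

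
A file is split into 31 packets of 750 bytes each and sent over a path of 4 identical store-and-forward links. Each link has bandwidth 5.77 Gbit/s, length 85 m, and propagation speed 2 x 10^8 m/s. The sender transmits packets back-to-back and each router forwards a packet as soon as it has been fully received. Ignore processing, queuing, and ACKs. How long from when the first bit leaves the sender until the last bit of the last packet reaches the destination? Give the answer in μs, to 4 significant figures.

37.06 μs

Per-hop transmission t_tx = L/R = 6000/5770000000 = 1.03986 μs.
Per-hop propagation t_prop = 85/200000000 = 0.425 μs.
Pipeline fill: first packet needs 4·t_tx to clear all hops; remaining 30 packets each add one t_tx.
Total = (4+31-1)·t_tx + 4·t_prop = 34·1.03986 + 4·0.425 = 37.06 μs.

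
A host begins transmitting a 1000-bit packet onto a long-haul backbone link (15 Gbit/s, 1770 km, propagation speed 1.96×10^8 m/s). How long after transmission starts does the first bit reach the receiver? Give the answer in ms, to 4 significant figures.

First bit experiences only propagation delay: d/s = 1770000/196000000 = 9.031 ms.

9.031 ms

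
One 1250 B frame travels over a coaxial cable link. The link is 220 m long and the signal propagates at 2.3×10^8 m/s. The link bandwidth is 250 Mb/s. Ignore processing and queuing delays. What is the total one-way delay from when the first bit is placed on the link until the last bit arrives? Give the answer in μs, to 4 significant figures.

40.96 μs

L = 1250 × 8 = 10000 bits.
Transmission delay = L/R = 10000 / 250000000 = 40 μs.
Propagation delay = d/s = 220 m / 2.3e+08 m/s = 0.956522 μs.
Total = 40.96 μs.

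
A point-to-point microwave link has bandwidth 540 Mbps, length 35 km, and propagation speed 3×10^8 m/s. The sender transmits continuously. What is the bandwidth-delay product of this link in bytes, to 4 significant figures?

7875 bytes

Propagation delay = 35000 / 300000000 = 0.000116667 s.
BDP = R × t_prop = 540000000 × 0.000116667 = 63000 bits.
In bytes: 63000/8 = 7875 bytes.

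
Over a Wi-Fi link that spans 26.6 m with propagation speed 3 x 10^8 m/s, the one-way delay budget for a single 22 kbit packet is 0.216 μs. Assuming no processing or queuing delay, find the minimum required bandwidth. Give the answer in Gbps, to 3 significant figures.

173 Gbps

Propagation delay = 26.6 / 300000000 = 0.0886667 μs.
Transmission budget = 0.216 − 0.0886667 = 0.127333 μs.
R ≥ L / t_tx = 22000 bits / 1.27333e-07 s = 173 Gbps.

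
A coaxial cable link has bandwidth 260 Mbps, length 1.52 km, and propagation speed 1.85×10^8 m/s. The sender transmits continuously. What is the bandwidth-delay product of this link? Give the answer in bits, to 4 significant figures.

2136 bits

Propagation delay = 1520 / 185000000 = 8.21622e-06 s.
BDP = R × t_prop = 260000000 × 8.21622e-06 = 2136.22 bits.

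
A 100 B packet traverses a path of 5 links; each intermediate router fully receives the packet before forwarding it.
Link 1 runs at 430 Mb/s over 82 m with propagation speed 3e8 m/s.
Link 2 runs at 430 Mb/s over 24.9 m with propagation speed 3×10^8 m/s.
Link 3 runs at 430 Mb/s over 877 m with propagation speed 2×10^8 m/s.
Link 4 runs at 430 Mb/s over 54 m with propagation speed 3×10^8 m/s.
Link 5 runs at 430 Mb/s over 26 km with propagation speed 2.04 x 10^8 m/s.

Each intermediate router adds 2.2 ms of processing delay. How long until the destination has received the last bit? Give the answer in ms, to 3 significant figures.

L = 100 × 8 = 800 bits.
Transmission delay per hop = L/R = 800/430000000 = 0.00186047 ms; 5 hops → 0.00930233 ms.
Propagation delays (d/s per hop): 0.000273333, 8.3e-05, 0.004385, 0.00018, 0.127451 ms; sum = 0.132372 ms.
Processing at 4 router(s): 4 × 2.2 ms = 8.8 ms.
End-to-end = 8.94 ms.

8.94 ms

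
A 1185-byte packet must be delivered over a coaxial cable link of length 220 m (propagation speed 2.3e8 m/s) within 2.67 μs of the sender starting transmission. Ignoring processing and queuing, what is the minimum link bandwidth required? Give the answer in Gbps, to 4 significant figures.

5.533 Gbps

L = 9480 bits.
Propagation delay = 220 / 2.3e+08 = 0.956522 μs.
Transmission budget = 2.67 − 0.956522 = 1.71348 μs.
R ≥ L / t_tx = 9480 bits / 1.71348e-06 s = 5.533 Gbps.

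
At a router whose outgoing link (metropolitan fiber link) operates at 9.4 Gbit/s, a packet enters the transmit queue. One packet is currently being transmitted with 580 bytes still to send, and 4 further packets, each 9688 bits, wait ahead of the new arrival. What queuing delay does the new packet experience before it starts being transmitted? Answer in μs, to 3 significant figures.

4.62 μs

Each queued packet: L/R = 9688/9400000000 = 1.03064 μs.
4 queued → 4.12255 μs.
Plus remaining 4640 bits of current packet: 0.493617 μs.
Queuing delay = 4.62 μs.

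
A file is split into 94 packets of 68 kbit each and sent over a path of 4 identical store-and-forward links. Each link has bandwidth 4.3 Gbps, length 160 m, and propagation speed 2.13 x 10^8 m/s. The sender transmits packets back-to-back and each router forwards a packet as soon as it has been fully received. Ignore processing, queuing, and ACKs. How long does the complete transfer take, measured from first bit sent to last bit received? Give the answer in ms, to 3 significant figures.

Per-hop transmission t_tx = L/R = 68000/4300000000 = 0.015814 ms.
Per-hop propagation t_prop = 160/213000000 = 0.000751174 ms.
Pipeline fill: first packet needs 4·t_tx to clear all hops; remaining 93 packets each add one t_tx.
Total = (4+94-1)·t_tx + 4·t_prop = 97·0.015814 + 4·0.000751174 = 1.54 ms.

1.54 ms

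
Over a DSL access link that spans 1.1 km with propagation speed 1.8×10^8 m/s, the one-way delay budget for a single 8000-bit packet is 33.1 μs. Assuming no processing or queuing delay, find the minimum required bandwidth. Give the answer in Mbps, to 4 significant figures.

296.4 Mbps

Propagation delay = 1100 / 180000000 = 6.11111 μs.
Transmission budget = 33.1 − 6.11111 = 26.9889 μs.
R ≥ L / t_tx = 8000 bits / 2.69889e-05 s = 296.4 Mbps.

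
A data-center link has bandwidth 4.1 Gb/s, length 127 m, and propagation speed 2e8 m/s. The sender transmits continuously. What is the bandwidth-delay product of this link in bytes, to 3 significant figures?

Propagation delay = 127 / 200000000 = 6.35e-07 s.
BDP = R × t_prop = 4.1e+09 × 6.35e-07 = 2603.5 bits.
In bytes: 2603.5/8 = 325 bytes.

325 bytes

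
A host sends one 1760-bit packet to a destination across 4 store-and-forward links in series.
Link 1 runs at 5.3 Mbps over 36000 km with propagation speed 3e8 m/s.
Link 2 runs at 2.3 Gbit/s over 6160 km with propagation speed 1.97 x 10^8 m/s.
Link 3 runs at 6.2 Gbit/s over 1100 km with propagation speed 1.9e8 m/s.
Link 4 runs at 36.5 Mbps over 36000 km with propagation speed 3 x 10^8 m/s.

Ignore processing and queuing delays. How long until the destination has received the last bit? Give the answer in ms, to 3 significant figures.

Transmission delays (L/R per hop): 0.332075, 0.000765217, 0.000283871, 0.0482192 ms; sum = 0.381344 ms.
Propagation delays (d/s per hop): 120, 31.269, 5.78947, 120 ms; sum = 277.059 ms.
End-to-end = 277 ms.

277 ms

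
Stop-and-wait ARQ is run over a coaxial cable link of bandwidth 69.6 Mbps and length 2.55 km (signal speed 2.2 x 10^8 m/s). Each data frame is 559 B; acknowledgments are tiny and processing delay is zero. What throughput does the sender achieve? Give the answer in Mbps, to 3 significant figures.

t_tx = L/R = 4472/69600000 = 6.42529e-05 s.
t_prop = 2550/2.2e+08 = 1.15909e-05 s; RTT = 2.31818e-05 s.
Cycle = t_tx + RTT = 8.74347e-05 s.
Throughput = L / cycle = 4472 / 8.74347e-05 = 51.1 Mbps.

51.1 Mbps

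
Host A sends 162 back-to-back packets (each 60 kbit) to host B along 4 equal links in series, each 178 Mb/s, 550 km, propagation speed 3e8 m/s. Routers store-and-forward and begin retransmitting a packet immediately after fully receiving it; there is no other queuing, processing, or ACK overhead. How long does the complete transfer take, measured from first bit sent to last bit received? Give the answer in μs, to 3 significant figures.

63000 μs

Per-hop transmission t_tx = L/R = 60000/178000000 = 337.079 μs.
Per-hop propagation t_prop = 550000/300000000 = 1833.33 μs.
Pipeline fill: first packet needs 4·t_tx to clear all hops; remaining 161 packets each add one t_tx.
Total = (4+162-1)·t_tx + 4·t_prop = 165·337.079 + 4·1833.33 = 63000 μs.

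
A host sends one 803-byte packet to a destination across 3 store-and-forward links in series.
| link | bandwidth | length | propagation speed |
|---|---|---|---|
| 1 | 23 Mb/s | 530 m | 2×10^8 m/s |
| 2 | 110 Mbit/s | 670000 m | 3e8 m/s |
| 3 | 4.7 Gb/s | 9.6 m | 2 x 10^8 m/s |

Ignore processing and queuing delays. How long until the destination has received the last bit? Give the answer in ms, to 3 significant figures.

2.58 ms

L = 803 × 8 = 6424 bits.
Transmission delays (L/R per hop): 0.279304, 0.0584, 0.00136681 ms; sum = 0.339071 ms.
Propagation delays (d/s per hop): 0.00265, 2.23333, 4.8e-05 ms; sum = 2.23603 ms.
End-to-end = 2.58 ms.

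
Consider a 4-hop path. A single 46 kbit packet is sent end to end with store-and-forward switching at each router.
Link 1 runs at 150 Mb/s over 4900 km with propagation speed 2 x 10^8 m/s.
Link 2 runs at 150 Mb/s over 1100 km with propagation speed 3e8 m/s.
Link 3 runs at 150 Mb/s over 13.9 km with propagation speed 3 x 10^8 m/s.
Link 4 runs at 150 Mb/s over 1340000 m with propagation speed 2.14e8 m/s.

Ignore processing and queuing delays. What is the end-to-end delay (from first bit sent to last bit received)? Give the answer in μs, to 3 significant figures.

35700 μs

L = 46000 bits.
Transmission delay per hop = L/R = 46000/150000000 = 306.667 μs; 4 hops → 1226.67 μs.
Propagation delays (d/s per hop): 24500, 3666.67, 46.3333, 6261.68 μs; sum = 34474.7 μs.
End-to-end = 35700 μs.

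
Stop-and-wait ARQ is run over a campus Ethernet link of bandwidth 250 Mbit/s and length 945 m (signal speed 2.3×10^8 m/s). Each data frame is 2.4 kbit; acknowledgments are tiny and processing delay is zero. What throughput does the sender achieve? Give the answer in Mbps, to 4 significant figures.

134.7 Mbps

t_tx = L/R = 2400/250000000 = 9.6e-06 s.
t_prop = 945/2.3e+08 = 4.1087e-06 s; RTT = 8.21739e-06 s.
Cycle = t_tx + RTT = 1.78174e-05 s.
Throughput = L / cycle = 2400 / 1.78174e-05 = 134.7 Mbps.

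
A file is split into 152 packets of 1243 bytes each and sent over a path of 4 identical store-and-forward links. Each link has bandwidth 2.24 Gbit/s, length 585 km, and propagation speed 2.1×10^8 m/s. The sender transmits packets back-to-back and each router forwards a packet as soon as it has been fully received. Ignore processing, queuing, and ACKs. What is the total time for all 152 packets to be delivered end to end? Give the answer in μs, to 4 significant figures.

Per-hop transmission t_tx = L/R = 9944/2240000000 = 4.43929 μs.
Per-hop propagation t_prop = 585000/210000000 = 2785.71 μs.
Pipeline fill: first packet needs 4·t_tx to clear all hops; remaining 151 packets each add one t_tx.
Total = (4+152-1)·t_tx + 4·t_prop = 155·4.43929 + 4·2785.71 = 11830 μs.

11830 μs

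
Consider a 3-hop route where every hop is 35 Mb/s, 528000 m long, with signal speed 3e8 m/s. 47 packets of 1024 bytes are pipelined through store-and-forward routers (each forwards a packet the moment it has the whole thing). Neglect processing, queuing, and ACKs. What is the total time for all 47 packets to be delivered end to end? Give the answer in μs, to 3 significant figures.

Per-hop transmission t_tx = L/R = 8192/35000000 = 234.057 μs.
Per-hop propagation t_prop = 528000/300000000 = 1760 μs.
Pipeline fill: first packet needs 3·t_tx to clear all hops; remaining 46 packets each add one t_tx.
Total = (3+47-1)·t_tx + 3·t_prop = 49·234.057 + 3·1760 = 16700 μs.

16700 μs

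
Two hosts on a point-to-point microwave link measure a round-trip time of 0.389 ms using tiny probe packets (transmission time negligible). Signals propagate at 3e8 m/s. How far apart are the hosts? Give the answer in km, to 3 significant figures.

58.4 km

One-way propagation = RTT/2 = 0.1945 ms.
d = s × t = 300000000 × 0.0001945 = 58.4 km.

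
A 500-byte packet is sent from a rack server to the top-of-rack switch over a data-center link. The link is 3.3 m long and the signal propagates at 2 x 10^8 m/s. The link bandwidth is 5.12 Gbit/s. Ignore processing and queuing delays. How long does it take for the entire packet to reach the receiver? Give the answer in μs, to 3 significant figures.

L = 500 × 8 = 4000 bits.
Transmission delay = L/R = 4000 / 5120000000 = 0.78125 μs.
Propagation delay = d/s = 3.3 m / 200000000 m/s = 0.0165 μs.
Total = 0.798 μs.

0.798 μs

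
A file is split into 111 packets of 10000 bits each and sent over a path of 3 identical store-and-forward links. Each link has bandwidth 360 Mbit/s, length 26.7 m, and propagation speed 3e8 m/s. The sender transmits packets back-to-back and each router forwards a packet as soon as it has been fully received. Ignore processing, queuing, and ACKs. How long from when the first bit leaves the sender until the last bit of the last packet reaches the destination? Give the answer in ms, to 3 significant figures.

Per-hop transmission t_tx = L/R = 10000/360000000 = 0.0277778 ms.
Per-hop propagation t_prop = 26.7/300000000 = 8.9e-05 ms.
Pipeline fill: first packet needs 3·t_tx to clear all hops; remaining 110 packets each add one t_tx.
Total = (3+111-1)·t_tx + 3·t_prop = 113·0.0277778 + 3·8.9e-05 = 3.14 ms.

3.14 ms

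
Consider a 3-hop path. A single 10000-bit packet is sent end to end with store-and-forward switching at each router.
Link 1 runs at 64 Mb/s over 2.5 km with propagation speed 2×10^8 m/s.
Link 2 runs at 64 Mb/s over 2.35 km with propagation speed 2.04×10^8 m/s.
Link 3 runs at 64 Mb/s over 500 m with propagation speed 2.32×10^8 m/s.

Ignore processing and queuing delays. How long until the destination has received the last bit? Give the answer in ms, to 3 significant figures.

Transmission delay per hop = L/R = 10000/64000000 = 0.15625 ms; 3 hops → 0.46875 ms.
Propagation delays (d/s per hop): 0.0125, 0.0115196, 0.00215517 ms; sum = 0.0261748 ms.
End-to-end = 0.495 ms.

0.495 ms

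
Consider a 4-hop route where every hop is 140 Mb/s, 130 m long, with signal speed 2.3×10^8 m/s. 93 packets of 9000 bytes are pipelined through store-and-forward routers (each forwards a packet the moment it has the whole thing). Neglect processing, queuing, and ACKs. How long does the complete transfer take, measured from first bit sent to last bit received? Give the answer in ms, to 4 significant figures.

Per-hop transmission t_tx = L/R = 72000/140000000 = 0.514286 ms.
Per-hop propagation t_prop = 130/2.3e+08 = 0.000565217 ms.
Pipeline fill: first packet needs 4·t_tx to clear all hops; remaining 92 packets each add one t_tx.
Total = (4+93-1)·t_tx + 4·t_prop = 96·0.514286 + 4·0.000565217 = 49.37 ms.

49.37 ms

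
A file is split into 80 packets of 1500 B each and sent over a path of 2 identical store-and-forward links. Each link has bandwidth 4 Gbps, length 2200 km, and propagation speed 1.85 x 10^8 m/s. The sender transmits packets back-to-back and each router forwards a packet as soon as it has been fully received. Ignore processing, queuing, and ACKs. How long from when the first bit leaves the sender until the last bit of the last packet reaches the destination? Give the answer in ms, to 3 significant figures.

24.0 ms

Per-hop transmission t_tx = L/R = 12000/4000000000 = 0.003 ms.
Per-hop propagation t_prop = 2200000/185000000 = 11.8919 ms.
Pipeline fill: first packet needs 2·t_tx to clear all hops; remaining 79 packets each add one t_tx.
Total = (2+80-1)·t_tx + 2·t_prop = 81·0.003 + 2·11.8919 = 24.0 ms.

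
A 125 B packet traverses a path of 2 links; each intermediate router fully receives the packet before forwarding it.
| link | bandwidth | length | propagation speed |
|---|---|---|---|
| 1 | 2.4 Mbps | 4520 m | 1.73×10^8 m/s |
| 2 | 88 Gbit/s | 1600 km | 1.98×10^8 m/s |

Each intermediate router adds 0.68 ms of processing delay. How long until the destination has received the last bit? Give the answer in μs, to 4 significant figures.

L = 125 × 8 = 1000 bits.
Transmission delays (L/R per hop): 416.667, 0.0113636 μs; sum = 416.678 μs.
Propagation delays (d/s per hop): 26.1272, 8080.81 μs; sum = 8106.94 μs.
Processing at 1 router(s): 1 × 0.68 ms = 680 μs.
End-to-end = 9204 μs.

9204 μs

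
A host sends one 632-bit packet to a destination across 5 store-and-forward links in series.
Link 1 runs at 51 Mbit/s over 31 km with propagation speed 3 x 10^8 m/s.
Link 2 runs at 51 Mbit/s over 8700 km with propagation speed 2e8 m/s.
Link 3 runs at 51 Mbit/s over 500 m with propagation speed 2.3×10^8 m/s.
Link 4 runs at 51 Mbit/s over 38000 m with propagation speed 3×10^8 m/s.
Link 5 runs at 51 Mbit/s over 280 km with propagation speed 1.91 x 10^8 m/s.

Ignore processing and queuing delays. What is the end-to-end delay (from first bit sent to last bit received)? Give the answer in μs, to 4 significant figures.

45260 μs

Transmission delay per hop = L/R = 632/51000000 = 12.3922 μs; 5 hops → 61.9608 μs.
Propagation delays (d/s per hop): 103.333, 43500, 2.17391, 126.667, 1465.97 μs; sum = 45198.1 μs.
End-to-end = 45260 μs.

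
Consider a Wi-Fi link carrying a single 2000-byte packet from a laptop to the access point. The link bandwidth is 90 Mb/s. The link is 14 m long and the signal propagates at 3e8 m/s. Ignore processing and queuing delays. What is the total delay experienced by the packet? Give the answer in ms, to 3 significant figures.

L = 2000 × 8 = 16000 bits.
Transmission delay = L/R = 16000 / 90000000 = 0.177778 ms.
Propagation delay = d/s = 14 m / 300000000 m/s = 4.66667e-05 ms.
Total = 0.178 ms.

0.178 ms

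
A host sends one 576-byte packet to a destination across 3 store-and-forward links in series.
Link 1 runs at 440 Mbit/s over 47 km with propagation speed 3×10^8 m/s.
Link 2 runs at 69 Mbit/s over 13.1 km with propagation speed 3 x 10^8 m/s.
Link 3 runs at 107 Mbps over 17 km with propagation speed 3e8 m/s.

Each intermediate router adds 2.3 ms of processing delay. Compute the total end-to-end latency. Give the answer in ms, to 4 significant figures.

L = 576 × 8 = 4608 bits.
Transmission delays (L/R per hop): 0.0104727, 0.0667826, 0.0430654 ms; sum = 0.120321 ms.
Propagation delays (d/s per hop): 0.156667, 0.0436667, 0.0566667 ms; sum = 0.257 ms.
Processing at 2 router(s): 2 × 2.3 ms = 4.6 ms.
End-to-end = 4.977 ms.

4.977 ms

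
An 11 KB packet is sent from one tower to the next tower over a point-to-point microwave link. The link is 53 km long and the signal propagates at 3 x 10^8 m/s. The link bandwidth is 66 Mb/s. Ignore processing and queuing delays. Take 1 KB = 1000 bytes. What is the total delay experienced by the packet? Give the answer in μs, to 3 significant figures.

L = 88000 bits.
Transmission delay = L/R = 88000 / 66000000 = 1333.33 μs.
Propagation delay = d/s = 53000 m / 300000000 m/s = 176.667 μs.
Total = 1510 μs.

1510 μs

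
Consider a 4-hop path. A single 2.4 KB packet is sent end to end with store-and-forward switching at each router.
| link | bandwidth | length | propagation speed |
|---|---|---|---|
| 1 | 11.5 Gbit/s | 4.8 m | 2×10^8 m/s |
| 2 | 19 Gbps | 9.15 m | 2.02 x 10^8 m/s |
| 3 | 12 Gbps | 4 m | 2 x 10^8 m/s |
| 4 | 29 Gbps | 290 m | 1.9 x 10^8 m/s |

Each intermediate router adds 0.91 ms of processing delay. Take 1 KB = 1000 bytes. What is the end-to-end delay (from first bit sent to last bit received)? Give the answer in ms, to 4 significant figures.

L = 19200 bits.
Transmission delays (L/R per hop): 0.00166957, 0.00101053, 0.0016, 0.000662069 ms; sum = 0.00494216 ms.
Propagation delays (d/s per hop): 2.4e-05, 4.5297e-05, 2e-05, 0.00152632 ms; sum = 0.00161561 ms.
Processing at 3 router(s): 3 × 0.91 ms = 2.73 ms.
End-to-end = 2.737 ms.

2.737 ms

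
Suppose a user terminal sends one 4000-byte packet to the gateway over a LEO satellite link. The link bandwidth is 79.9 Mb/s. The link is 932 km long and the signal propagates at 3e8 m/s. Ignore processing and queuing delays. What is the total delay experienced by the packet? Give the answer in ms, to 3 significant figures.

3.51 ms

L = 4000 × 8 = 32000 bits.
Transmission delay = L/R = 32000 / 79900000 = 0.400501 ms.
Propagation delay = d/s = 932000 m / 300000000 m/s = 3.10667 ms.
Total = 3.51 ms.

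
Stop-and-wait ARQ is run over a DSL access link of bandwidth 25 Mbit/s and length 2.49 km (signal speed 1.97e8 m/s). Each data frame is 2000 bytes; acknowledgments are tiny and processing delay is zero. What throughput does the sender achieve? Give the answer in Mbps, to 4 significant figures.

t_tx = L/R = 16000/25000000 = 0.00064 s.
t_prop = 2490/197000000 = 1.26396e-05 s; RTT = 2.52792e-05 s.
Cycle = t_tx + RTT = 0.000665279 s.
Throughput = L / cycle = 16000 / 0.000665279 = 24.05 Mbps.

24.05 Mbps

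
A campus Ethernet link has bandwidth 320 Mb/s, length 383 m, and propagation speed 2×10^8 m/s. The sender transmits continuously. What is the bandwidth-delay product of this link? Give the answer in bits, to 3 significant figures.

Propagation delay = 383 / 200000000 = 1.915e-06 s.
BDP = R × t_prop = 320000000 × 1.915e-06 = 612.8 bits.

613 bits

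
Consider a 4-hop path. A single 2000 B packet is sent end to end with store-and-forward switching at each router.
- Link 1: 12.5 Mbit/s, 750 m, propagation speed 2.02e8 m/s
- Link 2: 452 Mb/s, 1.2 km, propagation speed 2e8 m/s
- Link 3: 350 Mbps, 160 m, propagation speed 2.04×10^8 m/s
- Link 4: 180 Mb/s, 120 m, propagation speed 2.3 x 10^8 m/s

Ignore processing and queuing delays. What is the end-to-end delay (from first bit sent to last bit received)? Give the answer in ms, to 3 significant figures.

L = 2000 × 8 = 16000 bits.
Transmission delays (L/R per hop): 1.28, 0.0353982, 0.0457143, 0.0888889 ms; sum = 1.45 ms.
Propagation delays (d/s per hop): 0.00371287, 0.006, 0.000784314, 0.000521739 ms; sum = 0.0110189 ms.
End-to-end = 1.46 ms.

1.46 ms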